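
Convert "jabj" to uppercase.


Input string: 'jabj'
Operation: convert each letter to uppercase
Mapping: 'j'->'J', 'a'->'A', 'b'->'B', 'j'->'J'
Result: JABJ


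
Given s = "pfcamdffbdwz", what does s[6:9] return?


Input string: 'pfcamdffbdwz'
Operation: slice [6:9]
Extract characters: s[6]='f', s[7]='f', s[8]='b'
Result: ffb


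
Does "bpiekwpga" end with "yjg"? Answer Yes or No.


Input string: 'bpiekwpga'
Suffix to check: 'yjg'
Last 3 characters of input: 'pga'
Match: False
Result: No


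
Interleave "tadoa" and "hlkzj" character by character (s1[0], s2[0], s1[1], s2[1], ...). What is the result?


String 1: 'tadoa'
String 2: 'hlkzj'
Operation: alternate characters
Pairs: 't'+'h', 'a'+'l', 'd'+'k', 'o'+'z', 'a'+'j'
Result: thaldkozaj


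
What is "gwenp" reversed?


Input string: 'gwenp'
Operation: reverse character order
Original order: 'g' -> 'w' -> 'e' -> 'n' -> 'p'
Reversed order: 'p' -> 'n' -> 'e' -> 'w' -> 'g'
Result: pnewg


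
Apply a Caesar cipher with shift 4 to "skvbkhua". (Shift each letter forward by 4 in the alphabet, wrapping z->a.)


Input: 'skvbkhua', shift = 4
Operation: for each letter, (position + 4) mod 26
Mapping: 's'(18+4=22)->'w', 'k'(10+4=14)->'o', 'v'(21+4=25)->'z', 'b'(1+4=5)->'f', 'k'(10+4=14)->'o', 'h'(7+4=11)->'l', 'u'(20+4=24)->'y', 'a'(0+4=4)->'e'
Result: wozfolye


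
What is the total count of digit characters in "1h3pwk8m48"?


Input string: '1h3pwk8m48'
Operation: count digit characters (0-9)
Scan: '1'(digit), 'h', '3'(digit), 'p', 'w', 'k', '8'(digit), 'm', '4'(digit), '8'(digit)
Digits found: 5
Result: 5


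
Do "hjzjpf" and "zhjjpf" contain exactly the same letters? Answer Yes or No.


String 1: 'hjzjpf' -> sorted: 'fhjjpz'
String 2: 'zhjjpf' -> sorted: 'fhjjpz'
Compare sorted forms: 'fhjjpz' == 'fhjjpz'
Anagram: Yes


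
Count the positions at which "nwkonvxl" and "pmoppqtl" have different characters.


String 1: 'nwkonvxl'
String 2: 'pmoppqtl'
Compare each position: pos 0: 'n'!='p', pos 1: 'w'!='m', pos 2: 'k'!='o', pos 3: 'o'!='p', pos 4: 'n'!='p', pos 5: 'v'!='q', pos 6: 'x'!='t', pos 7: 'l'=='l'
Differing positions: 7
Hamming distance: 7


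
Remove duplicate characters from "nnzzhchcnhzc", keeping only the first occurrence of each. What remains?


Input: 'nnzzhchcnhzc'
Operation: keep first occurrence of each character
Scan: s[0]='n' new -> keep; s[1]='n' seen -> skip; s[2]='z' new -> keep; s[3]='z' seen -> skip; s[4]='h' new -> keep; s[5]='c' new -> keep; s[6]='h' seen -> skip; s[7]='c' seen -> skip; s[8]='n' seen -> skip; s[9]='h' seen -> skip; s[10]='z' seen -> skip; s[11]='c' seen -> skip
Result: nzhc


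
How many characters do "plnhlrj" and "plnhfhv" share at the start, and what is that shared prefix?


String 1: 'plnhlrj'
String 2: 'plnhfhv'
Compare position by position:
pos 0: 'p' vs 'p' match
pos 1: 'l' vs 'l' match
pos 2: 'n' vs 'n' match
pos 3: 'h' vs 'h' match
pos 4: 'l' vs 'f' differ -> stop
Longest common prefix: "plnh" (length 4)


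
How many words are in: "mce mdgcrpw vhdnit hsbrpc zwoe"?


Input string: 'mce mdgcrpw vhdnit hsbrpc zwoe'
Operation: split by spaces
Words found: 'mce', 'mdgcrpw', 'vhdnit', 'hsbrpc', 'zwoe'
Word count: 5


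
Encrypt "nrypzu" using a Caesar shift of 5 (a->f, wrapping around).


Input: 'nrypzu', shift = 5
Operation: for each letter, (position + 5) mod 26
Mapping: 'n'(13+5=18)->'s', 'r'(17+5=22)->'w', 'y'(24+5=29, 29 mod 26=3)->'d', 'p'(15+5=20)->'u', 'z'(25+5=30, 30 mod 26=4)->'e', 'u'(20+5=25)->'z'
Result: swduez


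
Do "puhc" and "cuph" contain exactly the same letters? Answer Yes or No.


String 1: 'puhc' -> sorted: 'chpu'
String 2: 'cuph' -> sorted: 'chpu'
Compare sorted forms: 'chpu' == 'chpu'
Anagram: Yes


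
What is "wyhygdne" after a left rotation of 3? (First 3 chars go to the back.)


Input: 'wyhygdne', shift = 3
Operation: split at index 3 and swap parts
Front part s[0:3] = 'wyh'
Back part s[3:] = 'ygdne'
Rotated = back + front = 'ygdne' + 'wyh'
Result: ygdnewyh


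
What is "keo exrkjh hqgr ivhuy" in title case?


Input string: 'keo exrkjh hqgr ivhuy'
Operation: capitalize first letter of each word
Word transformations: 'keo'->'Keo', 'exrkjh'->'Exrkjh', 'hqgr'->'Hqgr', 'ivhuy'->'Ivhuy'
Result: Keo Exrkjh Hqgr Ivhuy


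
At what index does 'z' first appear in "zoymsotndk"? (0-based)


Input string: 'zoymsotndk'
Target: 'z'
Scanning left to right: s[0]='z'
First match at index: 0


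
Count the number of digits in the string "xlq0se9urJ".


Input string: 'xlq0se9urJ'
Operation: count digit characters (0-9)
Scan: 'x', 'l', 'q', '0'(digit), 's', 'e', '9'(digit), 'u', 'r', 'J'
Digits found: 2
Result: 2


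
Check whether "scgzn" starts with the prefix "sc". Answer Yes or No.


Input string: 'scgzn'
Prefix to check: 'sc'
First 2 characters of input: 'sc'
Match: True
Result: Yes


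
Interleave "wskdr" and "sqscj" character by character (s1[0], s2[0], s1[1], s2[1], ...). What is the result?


String 1: 'wskdr'
String 2: 'sqscj'
Operation: alternate characters
Pairs: 'w'+'s', 's'+'q', 'k'+'s', 'd'+'c', 'r'+'j'
Result: wssqksdcrj


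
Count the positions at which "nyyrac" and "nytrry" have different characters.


String 1: 'nyyrac'
String 2: 'nytrry'
Compare each position: pos 0: 'n'=='n', pos 1: 'y'=='y', pos 2: 'y'!='t', pos 3: 'r'=='r', pos 4: 'a'!='r', pos 5: 'c'!='y'
Differing positions: 3
Hamming distance: 3


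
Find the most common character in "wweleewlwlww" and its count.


Input: 'wweleewlwlww'
Operation: tally each character
Counts: 'e':3, 'l':3, 'w':6
Maximum: 'w' appears 6 times


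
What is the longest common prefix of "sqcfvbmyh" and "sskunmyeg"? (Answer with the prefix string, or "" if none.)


String 1: 'sqcfvbmyh'
String 2: 'sskunmyeg'
Compare position by position:
pos 0: 's' vs 's' match
pos 1: 'q' vs 's' differ -> stop
Longest common prefix: "s" (length 1)


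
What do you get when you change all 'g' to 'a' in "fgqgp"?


Input string: 'fgqgp'
Operation: replace 'g' with 'a'
Positions of 'g': 1, 3
After replacement: faqap


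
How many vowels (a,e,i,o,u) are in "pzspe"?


Input string: 'pzspe'
Operation: count vowels (a, e, i, o, u)
Scan: s[0]='p', s[1]='z', s[2]='s', s[3]='p', s[4]='e' (vowel)
Vowels found: 1
Result: 1


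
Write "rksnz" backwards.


Input string: 'rksnz'
Operation: reverse character order
Original order: 'r' -> 'k' -> 's' -> 'n' -> 'z'
Reversed order: 'z' -> 'n' -> 's' -> 'k' -> 'r'
Result: znskr


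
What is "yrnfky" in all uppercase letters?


Input string: 'yrnfky'
Operation: convert each letter to uppercase
Mapping: 'y'->'Y', 'r'->'R', 'n'->'N', 'f'->'F', 'k'->'K', 'y'->'Y'
Result: YRNFKY


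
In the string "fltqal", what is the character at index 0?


Input string: 'fltqal'
Operation: get character at index 0
Index mapping: s[0]='f'
Result: 'f'


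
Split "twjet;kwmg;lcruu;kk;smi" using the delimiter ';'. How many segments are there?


Input string: 'twjet;kwmg;lcruu;kk;smi'
Delimiter: ';'
Split result: 'twjet', 'kwmg', 'lcruu', 'kk', 'smi'
Number of parts: 5


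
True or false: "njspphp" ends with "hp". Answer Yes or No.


Input string: 'njspphp'
Suffix to check: 'hp'
Last 2 characters of input: 'hp'
Match: True
Result: Yes


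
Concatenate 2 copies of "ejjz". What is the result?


Input string: 'ejjz'
Operation: repeat 2 times
Concatenation: 'ejjz' + 'ejjz'
Result: ejjzejjz


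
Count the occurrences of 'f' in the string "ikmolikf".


Input string: 'ikmolikf'
Target character: 'f'
Scan each position: s[7]='f'
Matches found at indices: 7
Total: 1


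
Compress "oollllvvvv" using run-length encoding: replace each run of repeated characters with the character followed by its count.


Input: 'oollllvvvv'
Operation: identify consecutive runs
Runs: 'oo' -> o2, 'llll' -> l4, 'vvvv' -> v4
Encoded: o2l4v4


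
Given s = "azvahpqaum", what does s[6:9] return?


Input string: 'azvahpqaum'
Operation: slice [6:9]
Extract characters: s[6]='q', s[7]='a', s[8]='u'
Result: qau


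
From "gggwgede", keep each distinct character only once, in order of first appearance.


Input: 'gggwgede'
Operation: keep first occurrence of each character
Scan: s[0]='g' new -> keep; s[1]='g' seen -> skip; s[2]='g' seen -> skip; s[3]='w' new -> keep; s[4]='g' seen -> skip; s[5]='e' new -> keep; s[6]='d' new -> keep; s[7]='e' seen -> skip
Result: gwed


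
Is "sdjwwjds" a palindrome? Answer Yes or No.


Input string: 'sdjwwjds'
Reversed: 'sdjwwjds'
Compare pairs: s[0]='s' vs s[7]='s' (match), s[1]='d' vs s[6]='d' (match), s[2]='j' vs s[5]='j' (match), s[3]='w' vs s[4]='w' (match)
Palindrome: Yes


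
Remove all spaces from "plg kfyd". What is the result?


Input string: 'plg kfyd'
Operation: remove all spaces
Words: 'plg', 'kfyd'
Join without spaces: plgkfyd


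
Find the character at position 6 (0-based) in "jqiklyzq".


Input string: 'jqiklyzq'
Operation: get character at index 6
Index mapping: s[0]='j', s[1]='q', s[2]='i', s[3]='k', s[4]='l', s[5]='y', s[6]='z'
Result: 'z'


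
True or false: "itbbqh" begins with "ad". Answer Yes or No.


Input string: 'itbbqh'
Prefix to check: 'ad'
First 2 characters of input: 'it'
Match: False
Result: No


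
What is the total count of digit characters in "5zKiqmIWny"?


Input string: '5zKiqmIWny'
Operation: count digit characters (0-9)
Scan: '5'(digit), 'z', 'K', 'i', 'q', 'm', 'I', 'W', 'n', 'y'
Digits found: 1
Result: 1


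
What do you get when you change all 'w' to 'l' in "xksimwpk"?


Input string: 'xksimwpk'
Operation: replace 'w' with 'l'
Positions of 'w': 5
After replacement: xksimlpk


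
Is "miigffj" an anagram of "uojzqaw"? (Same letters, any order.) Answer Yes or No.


String 1: 'uojzqaw' -> sorted: 'ajoquwz'
String 2: 'miigffj' -> sorted: 'ffgiijm'
Compare sorted forms: 'ajoquwz' != 'ffgiijm'
Anagram: No


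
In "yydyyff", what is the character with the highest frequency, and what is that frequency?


Input: 'yydyyff'
Operation: tally each character
Counts: 'd':1, 'f':2, 'y':4
Maximum: 'y' appears 4 times


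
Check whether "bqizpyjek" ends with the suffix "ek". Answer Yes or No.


Input string: 'bqizpyjek'
Suffix to check: 'ek'
Last 2 characters of input: 'ek'
Match: True
Result: Yes


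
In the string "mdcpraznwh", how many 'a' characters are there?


Input string: 'mdcpraznwh'
Target character: 'a'
Scan each position: s[5]='a'
Matches found at indices: 5
Total: 1


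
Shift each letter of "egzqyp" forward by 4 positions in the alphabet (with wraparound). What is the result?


Input: 'egzqyp', shift = 4
Operation: for each letter, (position + 4) mod 26
Mapping: 'e'(4+4=8)->'i', 'g'(6+4=10)->'k', 'z'(25+4=29, 29 mod 26=3)->'d', 'q'(16+4=20)->'u', 'y'(24+4=28, 28 mod 26=2)->'c', 'p'(15+4=19)->'t'
Result: ikduct


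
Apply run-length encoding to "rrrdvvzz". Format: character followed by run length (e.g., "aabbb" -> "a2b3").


Input: 'rrrdvvzz'
Operation: identify consecutive runs
Runs: 'rrr' -> r3, 'd' -> d1, 'vv' -> v2, 'zz' -> z2
Encoded: r3d1v2z2


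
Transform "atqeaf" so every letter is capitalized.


Input string: 'atqeaf'
Operation: convert each letter to uppercase
Mapping: 'a'->'A', 't'->'T', 'q'->'Q', 'e'->'E', 'a'->'A', 'f'->'F'
Result: ATQEAF


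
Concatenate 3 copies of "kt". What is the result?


Input string: 'kt'
Operation: repeat 3 times
Concatenation: 'kt' + 'kt' + 'kt'
Result: ktktkt


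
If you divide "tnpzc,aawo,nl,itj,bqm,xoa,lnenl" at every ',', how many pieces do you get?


Input string: 'tnpzc,aawo,nl,itj,bqm,xoa,lnenl'
Delimiter: ','
Split result: 'tnpzc', 'aawo', 'nl', 'itj', 'bqm', 'xoa', 'lnenl'
Number of parts: 7


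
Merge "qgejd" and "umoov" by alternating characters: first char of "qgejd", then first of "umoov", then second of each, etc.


String 1: 'qgejd'
String 2: 'umoov'
Operation: alternate characters
Pairs: 'q'+'u', 'g'+'m', 'e'+'o', 'j'+'o', 'd'+'v'
Result: qugmeojodv


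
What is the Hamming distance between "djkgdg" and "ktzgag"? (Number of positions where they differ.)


String 1: 'djkgdg'
String 2: 'ktzgag'
Compare each position: pos 0: 'd'!='k', pos 1: 'j'!='t', pos 2: 'k'!='z', pos 3: 'g'=='g', pos 4: 'd'!='a', pos 5: 'g'=='g'
Differing positions: 4
Hamming distance: 4


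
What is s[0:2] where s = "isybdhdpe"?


Input string: 'isybdhdpe'
Operation: slice [0:2]
Extract characters: s[0]='i', s[1]='s'
Result: is


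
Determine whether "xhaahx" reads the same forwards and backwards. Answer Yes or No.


Input string: 'xhaahx'
Reversed: 'xhaahx'
Compare pairs: s[0]='x' vs s[5]='x' (match), s[1]='h' vs s[4]='h' (match), s[2]='a' vs s[3]='a' (match)
Palindrome: Yes


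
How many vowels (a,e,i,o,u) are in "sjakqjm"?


Input string: 'sjakqjm'
Operation: count vowels (a, e, i, o, u)
Scan: s[0]='s', s[1]='j', s[2]='a' (vowel), s[3]='k', s[4]='q', s[5]='j', s[6]='m'
Vowels found: 1
Result: 1


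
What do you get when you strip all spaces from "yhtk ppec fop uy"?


Input string: 'yhtk ppec fop uy'
Operation: remove all spaces
Words: 'yhtk', 'ppec', 'fop', 'uy'
Join without spaces: yhtkppecfopuy


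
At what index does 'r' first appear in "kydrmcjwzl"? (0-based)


Input string: 'kydrmcjwzl'
Target: 'r'
Scanning left to right: s[0]='k', s[1]='y', s[2]='d', s[3]='r'
First match at index: 3


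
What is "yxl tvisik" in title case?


Input string: 'yxl tvisik'
Operation: capitalize first letter of each word
Word transformations: 'yxl'->'Yxl', 'tvisik'->'Tvisik'
Result: Yxl Tvisik


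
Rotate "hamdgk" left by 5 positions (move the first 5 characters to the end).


Input: 'hamdgk', shift = 5
Operation: split at index 5 and swap parts
Front part s[0:5] = 'hamdg'
Back part s[5:] = 'k'
Rotated = back + front = 'k' + 'hamdg'
Result: khamdg


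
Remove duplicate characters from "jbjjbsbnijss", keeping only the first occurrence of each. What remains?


Input: 'jbjjbsbnijss'
Operation: keep first occurrence of each character
Scan: s[0]='j' new -> keep; s[1]='b' new -> keep; s[2]='j' seen -> skip; s[3]='j' seen -> skip; s[4]='b' seen -> skip; s[5]='s' new -> keep; s[6]='b' seen -> skip; s[7]='n' new -> keep; s[8]='i' new -> keep; s[9]='j' seen -> skip; s[10]='s' seen -> skip; s[11]='s' seen -> skip
Result: jbsni


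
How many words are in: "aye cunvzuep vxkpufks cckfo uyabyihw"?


Input string: 'aye cunvzuep vxkpufks cckfo uyabyihw'
Operation: split by spaces
Words found: 'aye', 'cunvzuep', 'vxkpufks', 'cckfo', 'uyabyihw'
Word count: 5


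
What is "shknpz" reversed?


Input string: 'shknpz'
Operation: reverse character order
Original order: 's' -> 'h' -> 'k' -> 'n' -> 'p' -> 'z'
Reversed order: 'z' -> 'p' -> 'n' -> 'k' -> 'h' -> 's'
Result: zpnkhs


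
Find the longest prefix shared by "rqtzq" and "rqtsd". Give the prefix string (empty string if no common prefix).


String 1: 'rqtzq'
String 2: 'rqtsd'
Compare position by position:
pos 0: 'r' vs 'r' match
pos 1: 'q' vs 'q' match
pos 2: 't' vs 't' match
pos 3: 'z' vs 's' differ -> stop
Longest common prefix: "rqt" (length 3)


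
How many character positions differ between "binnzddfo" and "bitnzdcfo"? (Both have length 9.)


String 1: 'binnzddfo'
String 2: 'bitnzdcfo'
Compare each position: pos 0: 'b'=='b', pos 1: 'i'=='i', pos 2: 'n'!='t', pos 3: 'n'=='n', pos 4: 'z'=='z', pos 5: 'd'=='d', pos 6: 'd'!='c', pos 7: 'f'=='f', pos 8: 'o'=='o'
Differing positions: 2
Hamming distance: 2


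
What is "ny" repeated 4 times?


Input string: 'ny'
Operation: repeat 4 times
Concatenation: 'ny' + 'ny' + 'ny' + 'ny'
Result: nynynyny


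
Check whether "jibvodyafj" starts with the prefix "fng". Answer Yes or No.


Input string: 'jibvodyafj'
Prefix to check: 'fng'
First 3 characters of input: 'jib'
Match: False
Result: No


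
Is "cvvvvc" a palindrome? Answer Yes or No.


Input string: 'cvvvvc'
Reversed: 'cvvvvc'
Compare pairs: s[0]='c' vs s[5]='c' (match), s[1]='v' vs s[4]='v' (match), s[2]='v' vs s[3]='v' (match)
Palindrome: Yes


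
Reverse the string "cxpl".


Input string: 'cxpl'
Operation: reverse character order
Original order: 'c' -> 'x' -> 'p' -> 'l'
Reversed order: 'l' -> 'p' -> 'x' -> 'c'
Result: lpxc


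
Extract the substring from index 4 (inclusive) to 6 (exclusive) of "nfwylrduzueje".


Input string: 'nfwylrduzueje'
Operation: slice [4:6]
Extract characters: s[4]='l', s[5]='r'
Result: lr


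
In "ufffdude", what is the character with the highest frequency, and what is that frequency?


Input: 'ufffdude'
Operation: tally each character
Counts: 'd':2, 'e':1, 'f':3, 'u':2
Maximum: 'f' appears 3 times


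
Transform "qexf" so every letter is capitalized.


Input string: 'qexf'
Operation: convert each letter to uppercase
Mapping: 'q'->'Q', 'e'->'E', 'x'->'X', 'f'->'F'
Result: QEXF


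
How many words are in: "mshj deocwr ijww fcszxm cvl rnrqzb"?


Input string: 'mshj deocwr ijww fcszxm cvl rnrqzb'
Operation: split by spaces
Words found: 'mshj', 'deocwr', 'ijww', 'fcszxm', 'cvl', 'rnrqzb'
Word count: 6


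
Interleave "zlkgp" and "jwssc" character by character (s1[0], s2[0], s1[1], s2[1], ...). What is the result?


String 1: 'zlkgp'
String 2: 'jwssc'
Operation: alternate characters
Pairs: 'z'+'j', 'l'+'w', 'k'+'s', 'g'+'s', 'p'+'c'
Result: zjlwksgspc


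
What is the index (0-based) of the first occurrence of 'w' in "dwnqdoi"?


Input string: 'dwnqdoi'
Target: 'w'
Scanning left to right: s[0]='d', s[1]='w'
First match at index: 1


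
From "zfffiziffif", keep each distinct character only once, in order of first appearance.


Input: 'zfffiziffif'
Operation: keep first occurrence of each character
Scan: s[0]='z' new -> keep; s[1]='f' new -> keep; s[2]='f' seen -> skip; s[3]='f' seen -> skip; s[4]='i' new -> keep; s[5]='z' seen -> skip; s[6]='i' seen -> skip; s[7]='f' seen -> skip; s[8]='f' seen -> skip; s[9]='i' seen -> skip; s[10]='f' seen -> skip
Result: zfi


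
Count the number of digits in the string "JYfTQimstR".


Input string: 'JYfTQimstR'
Operation: count digit characters (0-9)
Scan: 'J', 'Y', 'f', 'T', 'Q', 'i', 'm', 's', 't', 'R'
Digits found: 0
Result: 0


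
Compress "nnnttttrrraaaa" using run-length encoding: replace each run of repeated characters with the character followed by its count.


Input: 'nnnttttrrraaaa'
Operation: identify consecutive runs
Runs: 'nnn' -> n3, 'tttt' -> t4, 'rrr' -> r3, 'aaaa' -> a4
Encoded: n3t4r3a4


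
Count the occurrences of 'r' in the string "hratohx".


Input string: 'hratohx'
Target character: 'r'
Scan each position: s[1]='r'
Matches found at indices: 1
Total: 1


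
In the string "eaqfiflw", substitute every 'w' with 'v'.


Input string: 'eaqfiflw'
Operation: replace 'w' with 'v'
Positions of 'w': 7
After replacement: eaqfiflv


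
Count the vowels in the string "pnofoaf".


Input string: 'pnofoaf'
Operation: count vowels (a, e, i, o, u)
Scan: s[0]='p', s[1]='n', s[2]='o' (vowel), s[3]='f', s[4]='o' (vowel), s[5]='a' (vowel), s[6]='f'
Vowels found: 3
Result: 3


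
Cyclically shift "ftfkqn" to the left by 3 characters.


Input: 'ftfkqn', shift = 3
Operation: split at index 3 and swap parts
Front part s[0:3] = 'ftf'
Back part s[3:] = 'kqn'
Rotated = back + front = 'kqn' + 'ftf'
Result: kqnftf


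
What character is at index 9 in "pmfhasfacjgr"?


Input string: 'pmfhasfacjgr'
Operation: get character at index 9
Index mapping: s[0]='p', s[1]='m', s[2]='f', s[3]='h', s[4]='a', s[5]='s', s[6]='f', s[7]='a', s[8]='c', s[9]='j'
Result: 'j'


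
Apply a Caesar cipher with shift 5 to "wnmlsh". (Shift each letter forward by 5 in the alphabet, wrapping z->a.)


Input: 'wnmlsh', shift = 5
Operation: for each letter, (position + 5) mod 26
Mapping: 'w'(22+5=27, 27 mod 26=1)->'b', 'n'(13+5=18)->'s', 'm'(12+5=17)->'r', 'l'(11+5=16)->'q', 's'(18+5=23)->'x', 'h'(7+5=12)->'m'
Result: bsrqxm


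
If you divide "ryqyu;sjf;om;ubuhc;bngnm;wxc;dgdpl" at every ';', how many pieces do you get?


Input string: 'ryqyu;sjf;om;ubuhc;bngnm;wxc;dgdpl'
Delimiter: ';'
Split result: 'ryqyu', 'sjf', 'om', 'ubuhc', 'bngnm', 'wxc', 'dgdpl'
Number of parts: 7


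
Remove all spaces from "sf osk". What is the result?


Input string: 'sf osk'
Operation: remove all spaces
Words: 'sf', 'osk'
Join without spaces: sfosk


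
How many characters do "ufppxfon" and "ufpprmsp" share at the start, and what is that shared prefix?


String 1: 'ufppxfon'
String 2: 'ufpprmsp'
Compare position by position:
pos 0: 'u' vs 'u' match
pos 1: 'f' vs 'f' match
pos 2: 'p' vs 'p' match
pos 3: 'p' vs 'p' match
pos 4: 'x' vs 'r' differ -> stop
Longest common prefix: "ufpp" (length 4)


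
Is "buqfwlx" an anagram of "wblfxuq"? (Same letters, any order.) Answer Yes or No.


String 1: 'wblfxuq' -> sorted: 'bflquwx'
String 2: 'buqfwlx' -> sorted: 'bflquwx'
Compare sorted forms: 'bflquwx' == 'bflquwx'
Anagram: Yes


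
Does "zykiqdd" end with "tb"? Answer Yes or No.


Input string: 'zykiqdd'
Suffix to check: 'tb'
Last 2 characters of input: 'dd'
Match: False
Result: No


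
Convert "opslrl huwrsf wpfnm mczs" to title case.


Input string: 'opslrl huwrsf wpfnm mczs'
Operation: capitalize first letter of each word
Word transformations: 'opslrl'->'Opslrl', 'huwrsf'->'Huwrsf', 'wpfnm'->'Wpfnm', 'mczs'->'Mczs'
Result: Opslrl Huwrsf Wpfnm Mczs


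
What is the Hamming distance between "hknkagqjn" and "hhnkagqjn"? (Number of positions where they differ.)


String 1: 'hknkagqjn'
String 2: 'hhnkagqjn'
Compare each position: pos 0: 'h'=='h', pos 1: 'k'!='h', pos 2: 'n'=='n', pos 3: 'k'=='k', pos 4: 'a'=='a', pos 5: 'g'=='g', pos 6: 'q'=='q', pos 7: 'j'=='j', pos 8: 'n'=='n'
Differing positions: 1
Hamming distance: 1


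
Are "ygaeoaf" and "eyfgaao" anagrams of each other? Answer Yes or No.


String 1: 'ygaeoaf' -> sorted: 'aaefgoy'
String 2: 'eyfgaao' -> sorted: 'aaefgoy'
Compare sorted forms: 'aaefgoy' == 'aaefgoy'
Anagram: Yes


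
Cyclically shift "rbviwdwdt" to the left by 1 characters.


Input: 'rbviwdwdt', shift = 1
Operation: split at index 1 and swap parts
Front part s[0:1] = 'r'
Back part s[1:] = 'bviwdwdt'
Rotated = back + front = 'bviwdwdt' + 'r'
Result: bviwdwdtr


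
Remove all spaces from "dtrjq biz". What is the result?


Input string: 'dtrjq biz'
Operation: remove all spaces
Words: 'dtrjq', 'biz'
Join without spaces: dtrjqbiz


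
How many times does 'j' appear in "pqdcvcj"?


Input string: 'pqdcvcj'
Target character: 'j'
Scan each position: s[6]='j'
Matches found at indices: 6
Total: 1


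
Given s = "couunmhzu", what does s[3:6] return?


Input string: 'couunmhzu'
Operation: slice [3:6]
Extract characters: s[3]='u', s[4]='n', s[5]='m'
Result: unm


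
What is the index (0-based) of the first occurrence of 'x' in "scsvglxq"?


Input string: 'scsvglxq'
Target: 'x'
Scanning left to right: s[0]='s', s[1]='c', s[2]='s', s[3]='v', s[4]='g', s[5]='l', s[6]='x'
First match at index: 6


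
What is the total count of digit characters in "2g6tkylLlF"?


Input string: '2g6tkylLlF'
Operation: count digit characters (0-9)
Scan: '2'(digit), 'g', '6'(digit), 't', 'k', 'y', 'l', 'L', 'l', 'F'
Digits found: 2
Result: 2


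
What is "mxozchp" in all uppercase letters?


Input string: 'mxozchp'
Operation: convert each letter to uppercase
Mapping: 'm'->'M', 'x'->'X', 'o'->'O', 'z'->'Z', 'c'->'C', 'h'->'H', 'p'->'P'
Result: MXOZCHP


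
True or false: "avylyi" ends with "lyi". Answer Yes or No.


Input string: 'avylyi'
Suffix to check: 'lyi'
Last 3 characters of input: 'lyi'
Match: True
Result: Yes


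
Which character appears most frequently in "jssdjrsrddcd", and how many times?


Input: 'jssdjrsrddcd'
Operation: tally each character
Counts: 'c':1, 'd':4, 'j':2, 'r':2, 's':3
Maximum: 'd' appears 4 times


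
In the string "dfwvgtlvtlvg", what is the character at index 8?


Input string: 'dfwvgtlvtlvg'
Operation: get character at index 8
Index mapping: s[0]='d', s[1]='f', s[2]='w', s[3]='v', s[4]='g', s[5]='t', s[6]='l', s[7]='v', s[8]='t'
Result: 't'


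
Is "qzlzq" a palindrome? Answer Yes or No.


Input string: 'qzlzq'
Reversed: 'qzlzq'
Compare pairs: s[0]='q' vs s[4]='q' (match), s[1]='z' vs s[3]='z' (match)
Palindrome: Yes


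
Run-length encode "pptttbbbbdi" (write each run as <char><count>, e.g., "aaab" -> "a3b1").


Input: 'pptttbbbbdi'
Operation: identify consecutive runs
Runs: 'pp' -> p2, 'ttt' -> t3, 'bbbb' -> b4, 'd' -> d1, 'i' -> i1
Encoded: p2t3b4d1i1


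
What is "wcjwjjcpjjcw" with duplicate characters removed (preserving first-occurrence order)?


Input: 'wcjwjjcpjjcw'
Operation: keep first occurrence of each character
Scan: s[0]='w' new -> keep; s[1]='c' new -> keep; s[2]='j' new -> keep; s[3]='w' seen -> skip; s[4]='j' seen -> skip; s[5]='j' seen -> skip; s[6]='c' seen -> skip; s[7]='p' new -> keep; s[8]='j' seen -> skip; s[9]='j' seen -> skip; s[10]='c' seen -> skip; s[11]='w' seen -> skip
Result: wcjp


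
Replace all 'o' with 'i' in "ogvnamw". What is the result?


Input string: 'ogvnamw'
Operation: replace 'o' with 'i'
Positions of 'o': 0
After replacement: igvnamw


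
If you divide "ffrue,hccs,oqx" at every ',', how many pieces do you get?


Input string: 'ffrue,hccs,oqx'
Delimiter: ','
Split result: 'ffrue', 'hccs', 'oqx'
Number of parts: 3


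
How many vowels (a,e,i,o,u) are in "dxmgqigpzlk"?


Input string: 'dxmgqigpzlk'
Operation: count vowels (a, e, i, o, u)
Scan: s[0]='d', s[1]='x', s[2]='m', s[3]='g', s[4]='q', s[5]='i' (vowel), s[6]='g', s[7]='p', s[8]='z', s[9]='l', s[10]='k'
Vowels found: 1
Result: 1


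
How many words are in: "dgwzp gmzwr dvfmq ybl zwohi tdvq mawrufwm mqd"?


Input string: 'dgwzp gmzwr dvfmq ybl zwohi tdvq mawrufwm mqd'
Operation: split by spaces
Words found: 'dgwzp', 'gmzwr', 'dvfmq', 'ybl', 'zwohi', 'tdvq', 'mawrufwm', 'mqd'
Word count: 8


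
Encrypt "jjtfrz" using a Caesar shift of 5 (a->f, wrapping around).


Input: 'jjtfrz', shift = 5
Operation: for each letter, (position + 5) mod 26
Mapping: 'j'(9+5=14)->'o', 'j'(9+5=14)->'o', 't'(19+5=24)->'y', 'f'(5+5=10)->'k', 'r'(17+5=22)->'w', 'z'(25+5=30, 30 mod 26=4)->'e'
Result: ooykwe


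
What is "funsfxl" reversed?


Input string: 'funsfxl'
Operation: reverse character order
Original order: 'f' -> 'u' -> 'n' -> 's' -> 'f' -> 'x' -> 'l'
Reversed order: 'l' -> 'x' -> 'f' -> 's' -> 'n' -> 'u' -> 'f'
Result: lxfsnuf


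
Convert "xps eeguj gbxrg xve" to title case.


Input string: 'xps eeguj gbxrg xve'
Operation: capitalize first letter of each word
Word transformations: 'xps'->'Xps', 'eeguj'->'Eeguj', 'gbxrg'->'Gbxrg', 'xve'->'Xve'
Result: Xps Eeguj Gbxrg Xve


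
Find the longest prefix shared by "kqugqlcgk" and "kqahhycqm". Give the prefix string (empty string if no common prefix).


String 1: 'kqugqlcgk'
String 2: 'kqahhycqm'
Compare position by position:
pos 0: 'k' vs 'k' match
pos 1: 'q' vs 'q' match
pos 2: 'u' vs 'a' differ -> stop
Longest common prefix: "kq" (length 2)


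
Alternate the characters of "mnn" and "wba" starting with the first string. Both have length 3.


String 1: 'mnn'
String 2: 'wba'
Operation: alternate characters
Pairs: 'm'+'w', 'n'+'b', 'n'+'a'
Result: mwnbna


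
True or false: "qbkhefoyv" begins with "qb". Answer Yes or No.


Input string: 'qbkhefoyv'
Prefix to check: 'qb'
First 2 characters of input: 'qb'
Match: True
Result: Yes


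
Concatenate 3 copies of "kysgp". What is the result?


Input string: 'kysgp'
Operation: repeat 3 times
Concatenation: 'kysgp' + 'kysgp' + 'kysgp'
Result: kysgpkysgpkysgp


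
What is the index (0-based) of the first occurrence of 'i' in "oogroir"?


Input string: 'oogroir'
Target: 'i'
Scanning left to right: s[0]='o', s[1]='o', s[2]='g', s[3]='r', s[4]='o', s[5]='i'
First match at index: 5


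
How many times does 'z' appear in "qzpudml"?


Input string: 'qzpudml'
Target character: 'z'
Scan each position: s[1]='z'
Matches found at indices: 1
Total: 1


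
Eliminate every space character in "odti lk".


Input string: 'odti lk'
Operation: remove all spaces
Words: 'odti', 'lk'
Join without spaces: odtilk


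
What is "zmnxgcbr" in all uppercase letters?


Input string: 'zmnxgcbr'
Operation: convert each letter to uppercase
Mapping: 'z'->'Z', 'm'->'M', 'n'->'N', 'x'->'X', 'g'->'G', 'c'->'C', 'b'->'B', 'r'->'R'
Result: ZMNXGCBR


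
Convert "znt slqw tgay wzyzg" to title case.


Input string: 'znt slqw tgay wzyzg'
Operation: capitalize first letter of each word
Word transformations: 'znt'->'Znt', 'slqw'->'Slqw', 'tgay'->'Tgay', 'wzyzg'->'Wzyzg'
Result: Znt Slqw Tgay Wzyzg


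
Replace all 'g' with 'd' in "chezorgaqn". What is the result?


Input string: 'chezorgaqn'
Operation: replace 'g' with 'd'
Positions of 'g': 6
After replacement: chezordaqn


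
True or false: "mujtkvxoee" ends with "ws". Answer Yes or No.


Input string: 'mujtkvxoee'
Suffix to check: 'ws'
Last 2 characters of input: 'ee'
Match: False
Result: No


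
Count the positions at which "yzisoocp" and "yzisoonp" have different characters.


String 1: 'yzisoocp'
String 2: 'yzisoonp'
Compare each position: pos 0: 'y'=='y', pos 1: 'z'=='z', pos 2: 'i'=='i', pos 3: 's'=='s', pos 4: 'o'=='o', pos 5: 'o'=='o', pos 6: 'c'!='n', pos 7: 'p'=='p'
Differing positions: 1
Hamming distance: 1


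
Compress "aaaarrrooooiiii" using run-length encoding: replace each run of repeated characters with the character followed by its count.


Input: 'aaaarrrooooiiii'
Operation: identify consecutive runs
Runs: 'aaaa' -> a4, 'rrr' -> r3, 'oooo' -> o4, 'iiii' -> i4
Encoded: a4r3o4i4


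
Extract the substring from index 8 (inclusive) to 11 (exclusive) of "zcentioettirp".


Input string: 'zcentioettirp'
Operation: slice [8:11]
Extract characters: s[8]='t', s[9]='t', s[10]='i'
Result: tti


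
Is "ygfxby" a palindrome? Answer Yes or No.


Input string: 'ygfxby'
Reversed: 'ybxfgy'
Compare pairs: s[0]='y' vs s[5]='y' (match), s[1]='g' vs s[4]='b' (mismatch), s[2]='f' vs s[3]='x' (mismatch)
Palindrome: No


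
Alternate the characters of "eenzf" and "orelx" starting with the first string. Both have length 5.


String 1: 'eenzf'
String 2: 'orelx'
Operation: alternate characters
Pairs: 'e'+'o', 'e'+'r', 'n'+'e', 'z'+'l', 'f'+'x'
Result: eoernezlfx


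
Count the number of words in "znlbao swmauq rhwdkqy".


Input string: 'znlbao swmauq rhwdkqy'
Operation: split by spaces
Words found: 'znlbao', 'swmauq', 'rhwdkqy'
Word count: 3


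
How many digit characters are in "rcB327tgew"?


Input string: 'rcB327tgew'
Operation: count digit characters (0-9)
Scan: 'r', 'c', 'B', '3'(digit), '2'(digit), '7'(digit), 't', 'g', 'e', 'w'
Digits found: 3
Result: 3


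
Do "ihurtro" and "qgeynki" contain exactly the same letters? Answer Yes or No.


String 1: 'ihurtro' -> sorted: 'hiorrtu'
String 2: 'qgeynki' -> sorted: 'egiknqy'
Compare sorted forms: 'hiorrtu' != 'egiknqy'
Anagram: No


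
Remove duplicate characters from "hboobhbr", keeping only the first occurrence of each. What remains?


Input: 'hboobhbr'
Operation: keep first occurrence of each character
Scan: s[0]='h' new -> keep; s[1]='b' new -> keep; s[2]='o' new -> keep; s[3]='o' seen -> skip; s[4]='b' seen -> skip; s[5]='h' seen -> skip; s[6]='b' seen -> skip; s[7]='r' new -> keep
Result: hbor


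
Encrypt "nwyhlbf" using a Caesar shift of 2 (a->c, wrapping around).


Input: 'nwyhlbf', shift = 2
Operation: for each letter, (position + 2) mod 26
Mapping: 'n'(13+2=15)->'p', 'w'(22+2=24)->'y', 'y'(24+2=26, 26 mod 26=0)->'a', 'h'(7+2=9)->'j', 'l'(11+2=13)->'n', 'b'(1+2=3)->'d', 'f'(5+2=7)->'h'
Result: pyajndh


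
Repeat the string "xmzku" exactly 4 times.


Input string: 'xmzku'
Operation: repeat 4 times
Concatenation: 'xmzku' + 'xmzku' + 'xmzku' + 'xmzku'
Result: xmzkuxmzkuxmzkuxmzku


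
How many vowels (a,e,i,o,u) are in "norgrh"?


Input string: 'norgrh'
Operation: count vowels (a, e, i, o, u)
Scan: s[0]='n', s[1]='o' (vowel), s[2]='r', s[3]='g', s[4]='r', s[5]='h'
Vowels found: 1
Result: 1


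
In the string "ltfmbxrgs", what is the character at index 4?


Input string: 'ltfmbxrgs'
Operation: get character at index 4
Index mapping: s[0]='l', s[1]='t', s[2]='f', s[3]='m', s[4]='b'
Result: 'b'


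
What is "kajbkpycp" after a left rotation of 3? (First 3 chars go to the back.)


Input: 'kajbkpycp', shift = 3
Operation: split at index 3 and swap parts
Front part s[0:3] = 'kaj'
Back part s[3:] = 'bkpycp'
Rotated = back + front = 'bkpycp' + 'kaj'
Result: bkpycpkaj


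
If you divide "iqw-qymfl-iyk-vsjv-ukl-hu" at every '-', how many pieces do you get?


Input string: 'iqw-qymfl-iyk-vsjv-ukl-hu'
Delimiter: '-'
Split result: 'iqw', 'qymfl', 'iyk', 'vsjv', 'ukl', 'hu'
Number of parts: 6


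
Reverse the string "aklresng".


Input string: 'aklresng'
Operation: reverse character order
Original order: 'a' -> 'k' -> 'l' -> 'r' -> 'e' -> 's' -> 'n' -> 'g'
Reversed order: 'g' -> 'n' -> 's' -> 'e' -> 'r' -> 'l' -> 'k' -> 'a'
Result: gnserlka


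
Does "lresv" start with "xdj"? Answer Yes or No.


Input string: 'lresv'
Prefix to check: 'xdj'
First 3 characters of input: 'lre'
Match: False
Result: No


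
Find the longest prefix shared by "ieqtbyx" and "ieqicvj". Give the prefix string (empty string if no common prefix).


String 1: 'ieqtbyx'
String 2: 'ieqicvj'
Compare position by position:
pos 0: 'i' vs 'i' match
pos 1: 'e' vs 'e' match
pos 2: 'q' vs 'q' match
pos 3: 't' vs 'i' differ -> stop
Longest common prefix: "ieq" (length 3)


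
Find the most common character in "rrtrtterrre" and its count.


Input: 'rrtrtterrre'
Operation: tally each character
Counts: 'e':2, 'r':6, 't':3
Maximum: 'r' appears 6 times


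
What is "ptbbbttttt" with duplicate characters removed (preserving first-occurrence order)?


Input: 'ptbbbttttt'
Operation: keep first occurrence of each character
Scan: s[0]='p' new -> keep; s[1]='t' new -> keep; s[2]='b' new -> keep; s[3]='b' seen -> skip; s[4]='b' seen -> skip; s[5]='t' seen -> skip; s[6]='t' seen -> skip; s[7]='t' seen -> skip; s[8]='t' seen -> skip; s[9]='t' seen -> skip
Result: ptb


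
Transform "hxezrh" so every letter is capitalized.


Input string: 'hxezrh'
Operation: convert each letter to uppercase
Mapping: 'h'->'H', 'x'->'X', 'e'->'E', 'z'->'Z', 'r'->'R', 'h'->'H'
Result: HXEZRH


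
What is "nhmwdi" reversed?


Input string: 'nhmwdi'
Operation: reverse character order
Original order: 'n' -> 'h' -> 'm' -> 'w' -> 'd' -> 'i'
Reversed order: 'i' -> 'd' -> 'w' -> 'm' -> 'h' -> 'n'
Result: idwmhn


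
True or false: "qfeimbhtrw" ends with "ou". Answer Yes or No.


Input string: 'qfeimbhtrw'
Suffix to check: 'ou'
Last 2 characters of input: 'rw'
Match: False
Result: No


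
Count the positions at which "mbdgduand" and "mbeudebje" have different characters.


String 1: 'mbdgduand'
String 2: 'mbeudebje'
Compare each position: pos 0: 'm'=='m', pos 1: 'b'=='b', pos 2: 'd'!='e', pos 3: 'g'!='u', pos 4: 'd'=='d', pos 5: 'u'!='e', pos 6: 'a'!='b', pos 7: 'n'!='j', pos 8: 'd'!='e'
Differing positions: 6
Hamming distance: 6


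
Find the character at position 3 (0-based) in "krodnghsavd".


Input string: 'krodnghsavd'
Operation: get character at index 3
Index mapping: s[0]='k', s[1]='r', s[2]='o', s[3]='d'
Result: 'd'


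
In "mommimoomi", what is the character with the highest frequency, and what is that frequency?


Input: 'mommimoomi'
Operation: tally each character
Counts: 'i':2, 'm':5, 'o':3
Maximum: 'm' appears 5 times


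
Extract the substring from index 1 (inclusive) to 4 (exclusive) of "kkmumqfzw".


Input string: 'kkmumqfzw'
Operation: slice [1:4]
Extract characters: s[1]='k', s[2]='m', s[3]='u'
Result: kmu


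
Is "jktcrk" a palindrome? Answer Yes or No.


Input string: 'jktcrk'
Reversed: 'krctkj'
Compare pairs: s[0]='j' vs s[5]='k' (mismatch), s[1]='k' vs s[4]='r' (mismatch), s[2]='t' vs s[3]='c' (mismatch)
Palindrome: No


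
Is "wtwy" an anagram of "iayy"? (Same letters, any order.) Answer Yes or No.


String 1: 'iayy' -> sorted: 'aiyy'
String 2: 'wtwy' -> sorted: 'twwy'
Compare sorted forms: 'aiyy' != 'twwy'
Anagram: No


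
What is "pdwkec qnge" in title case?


Input string: 'pdwkec qnge'
Operation: capitalize first letter of each word
Word transformations: 'pdwkec'->'Pdwkec', 'qnge'->'Qnge'
Result: Pdwkec Qnge


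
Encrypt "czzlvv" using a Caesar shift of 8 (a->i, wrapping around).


Input: 'czzlvv', shift = 8
Operation: for each letter, (position + 8) mod 26
Mapping: 'c'(2+8=10)->'k', 'z'(25+8=33, 33 mod 26=7)->'h', 'z'(25+8=33, 33 mod 26=7)->'h', 'l'(11+8=19)->'t', 'v'(21+8=29, 29 mod 26=3)->'d', 'v'(21+8=29, 29 mod 26=3)->'d'
Result: khhtdd


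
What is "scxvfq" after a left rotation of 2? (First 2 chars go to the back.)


Input: 'scxvfq', shift = 2
Operation: split at index 2 and swap parts
Front part s[0:2] = 'sc'
Back part s[2:] = 'xvfq'
Rotated = back + front = 'xvfq' + 'sc'
Result: xvfqsc


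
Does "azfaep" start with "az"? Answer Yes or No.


Input string: 'azfaep'
Prefix to check: 'az'
First 2 characters of input: 'az'
Match: True
Result: Yes


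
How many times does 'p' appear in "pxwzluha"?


Input string: 'pxwzluha'
Target character: 'p'
Scan each position: s[0]='p'
Matches found at indices: 0
Total: 1


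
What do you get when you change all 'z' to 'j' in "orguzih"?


Input string: 'orguzih'
Operation: replace 'z' with 'j'
Positions of 'z': 4
After replacement: orgujih


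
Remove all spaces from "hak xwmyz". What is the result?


Input string: 'hak xwmyz'
Operation: remove all spaces
Words: 'hak', 'xwmyz'
Join without spaces: hakxwmyz


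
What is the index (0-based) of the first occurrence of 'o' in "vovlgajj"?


Input string: 'vovlgajj'
Target: 'o'
Scanning left to right: s[0]='v', s[1]='o'
First match at index: 1


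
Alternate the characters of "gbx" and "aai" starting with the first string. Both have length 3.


String 1: 'gbx'
String 2: 'aai'
Operation: alternate characters
Pairs: 'g'+'a', 'b'+'a', 'x'+'i'
Result: gabaxi


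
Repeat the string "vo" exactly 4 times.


Input string: 'vo'
Operation: repeat 4 times
Concatenation: 'vo' + 'vo' + 'vo' + 'vo'
Result: vovovovo


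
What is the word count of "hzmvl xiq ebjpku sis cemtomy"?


Input string: 'hzmvl xiq ebjpku sis cemtomy'
Operation: split by spaces
Words found: 'hzmvl', 'xiq', 'ebjpku', 'sis', 'cemtomy'
Word count: 5


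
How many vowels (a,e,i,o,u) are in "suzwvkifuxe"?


Input string: 'suzwvkifuxe'
Operation: count vowels (a, e, i, o, u)
Scan: s[0]='s', s[1]='u' (vowel), s[2]='z', s[3]='w', s[4]='v', s[5]='k', s[6]='i' (vowel), s[7]='f', s[8]='u' (vowel), s[9]='x', s[10]='e' (vowel)
Vowels found: 4
Result: 4


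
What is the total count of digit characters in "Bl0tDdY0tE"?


Input string: 'Bl0tDdY0tE'
Operation: count digit characters (0-9)
Scan: 'B', 'l', '0'(digit), 't', 'D', 'd', 'Y', '0'(digit), 't', 'E'
Digits found: 2
Result: 2


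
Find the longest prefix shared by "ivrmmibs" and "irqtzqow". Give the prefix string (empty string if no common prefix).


String 1: 'ivrmmibs'
String 2: 'irqtzqow'
Compare position by position:
pos 0: 'i' vs 'i' match
pos 1: 'v' vs 'r' differ -> stop
Longest common prefix: "i" (length 1)


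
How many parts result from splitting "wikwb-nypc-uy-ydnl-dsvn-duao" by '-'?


Input string: 'wikwb-nypc-uy-ydnl-dsvn-duao'
Delimiter: '-'
Split result: 'wikwb', 'nypc', 'uy', 'ydnl', 'dsvn', 'duao'
Number of parts: 6


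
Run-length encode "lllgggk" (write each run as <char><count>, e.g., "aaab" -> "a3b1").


Input: 'lllgggk'
Operation: identify consecutive runs
Runs: 'lll' -> l3, 'ggg' -> g3, 'k' -> k1
Encoded: l3g3k1
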